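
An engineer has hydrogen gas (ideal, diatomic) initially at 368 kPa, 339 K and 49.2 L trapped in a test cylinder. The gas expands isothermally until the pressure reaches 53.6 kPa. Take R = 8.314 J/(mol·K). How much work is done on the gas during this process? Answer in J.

n = P₁V₁/(RT₁) = 368×49.2/(8.314×339) = 6.42 mol.
Isothermal: T stays 339 K; PV = const ⇒ V₂ = 338 L, P₂ = 53.6 kPa.
W = nRT ln(V₂/V₁) = 6.42×8.314×339×ln(6.87) = 34900 J.
Work done on the gas = −W_by = -34900 J.

-34900 J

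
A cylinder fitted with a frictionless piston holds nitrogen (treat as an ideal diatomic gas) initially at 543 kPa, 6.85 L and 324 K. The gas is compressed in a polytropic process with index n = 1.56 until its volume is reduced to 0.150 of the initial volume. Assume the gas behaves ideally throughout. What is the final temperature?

Polytropic n=1.56: T₂ = T₁(V₁/V₂)^(n−1) = 324×(6.67)^0.56 = 937 K; P₂ = P₁(V₁/V₂)^n = 10500 kPa.

937 K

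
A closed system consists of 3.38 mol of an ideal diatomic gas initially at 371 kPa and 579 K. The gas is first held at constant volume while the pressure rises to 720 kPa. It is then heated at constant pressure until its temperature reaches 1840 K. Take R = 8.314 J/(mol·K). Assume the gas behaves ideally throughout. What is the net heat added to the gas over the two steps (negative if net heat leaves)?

109000 J

V₁ = nRT₁/P₁ = 3.38×8.314×579/371 = 43.9 L.
Step 1 — Isochoric: V stays 43.9 L; P/T = const ⇒ T₂ = 1120 K, P₂ = 720 kPa.
W = 0 (no volume change).
ΔU = nCvΔT = 3.38×20.8×(1120−579) = 38300 J.
Q = ΔU = 38300 J.
State after step 1: P = 720 kPa, V = 43.9 L, T = 1120 K.
Step 2 — Isobaric: P stays 720 kPa; V/T = const ⇒ T₂ = 1840 K, V₂ = 71.8 L.
W = PΔV = 720×(71.8−43.9) kPa·L = 20100 J.
ΔU = nCvΔT = 3.38×20.8×(1840−1120) = 50300 J.
Q = ΔU + W = nCpΔT = 70500 J.
Net over both steps: W = 20100 J, Q = 109000 J, ΔU = 88600 J.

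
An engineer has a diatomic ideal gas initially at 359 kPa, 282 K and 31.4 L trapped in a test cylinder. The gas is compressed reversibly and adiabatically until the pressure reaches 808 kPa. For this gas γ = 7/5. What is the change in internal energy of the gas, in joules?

7350 J

n = P₁V₁/(RT₁) = 359×31.4/(8.314×282) = 4.81 mol.
Adiabatic: T₂/T₁ = (P₂/P₁)^((γ−1)/γ) ⇒ T₂ = 282×(2.25)^0.286 = 356 K; V₂ = 17.6 L.
For an ideal gas ΔU = nCvΔT with Cv = (5/2)R = 20.8 J/(mol·K).
ΔU = 4.81×20.8×(356−282) = 7350 J.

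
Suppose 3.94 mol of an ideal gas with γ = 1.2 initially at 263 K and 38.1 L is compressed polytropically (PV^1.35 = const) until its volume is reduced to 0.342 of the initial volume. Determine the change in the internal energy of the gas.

19600 J

P₁ = nRT₁/V₁ = 3.94×8.314×263/38.1 = 226 kPa.
Polytropic n=1.35: T₂ = T₁(V₁/V₂)^(n−1) = 263×(2.92)^0.35 = 383 K; P₂ = P₁(V₁/V₂)^n = 963 kPa.
For an ideal gas ΔU = nCvΔT with Cv = R/(γ−1) = 41.6 J/(mol·K).
ΔU = 3.94×41.6×(383−263) = 19600 J.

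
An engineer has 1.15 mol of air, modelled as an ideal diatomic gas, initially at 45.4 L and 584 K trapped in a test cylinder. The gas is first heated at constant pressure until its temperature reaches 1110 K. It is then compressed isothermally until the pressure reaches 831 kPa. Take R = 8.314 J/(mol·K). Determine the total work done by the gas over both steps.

P₁ = nRT₁/V₁ = 1.15×8.314×584/45.4 = 123 kPa.
Step 1 — Isobaric: P stays 123 kPa; V/T = const ⇒ T₂ = 1110 K, V₂ = 86.3 L.
W = PΔV = 123×(86.3−45.4) kPa·L = 5030 J.
ΔU = nCvΔT = 1.15×20.8×(1110−584) = 12600 J.
Q = ΔU + W = nCpΔT = 17600 J.
State after step 1: P = 123 kPa, V = 86.3 L, T = 1110 K.
Step 2 — Isothermal: T stays 1110 K; PV = const ⇒ V₂ = 12.8 L, P₂ = 831 kPa.
ΔU = 0 (ideal gas, T constant).
W = nRT ln(V₂/V₁) = 1.15×8.314×1110×ln(0.148) = -20300 J.
Q = ΔU + W = -20300 J.
Net over both steps: W = -15200 J, Q = -2670 J, ΔU = 12600 J.

-15200 J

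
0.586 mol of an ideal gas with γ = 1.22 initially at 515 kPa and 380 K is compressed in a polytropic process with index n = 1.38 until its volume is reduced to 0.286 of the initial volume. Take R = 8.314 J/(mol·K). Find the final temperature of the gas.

611 K

V₁ = nRT₁/P₁ = 0.586×8.314×380/515 = 3.59 L.
Polytropic n=1.38: T₂ = T₁(V₁/V₂)^(n−1) = 380×(3.50)^0.38 = 611 K; P₂ = P₁(V₁/V₂)^n = 2900 kPa.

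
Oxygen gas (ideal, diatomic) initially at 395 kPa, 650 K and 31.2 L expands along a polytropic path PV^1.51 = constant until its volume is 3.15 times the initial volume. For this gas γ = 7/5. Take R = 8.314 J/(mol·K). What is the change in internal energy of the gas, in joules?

n = P₁V₁/(RT₁) = 395×31.2/(8.314×650) = 2.28 mol.
Polytropic n=1.51: T₂ = T₁(V₁/V₂)^(n−1) = 650×(0.317)^0.51 = 362 K; P₂ = P₁(V₁/V₂)^n = 69.8 kPa.
For an ideal gas ΔU = nCvΔT with Cv = (5/2)R = 20.8 J/(mol·K).
ΔU = 2.28×20.8×(362−650) = -13600 J.

-13600 J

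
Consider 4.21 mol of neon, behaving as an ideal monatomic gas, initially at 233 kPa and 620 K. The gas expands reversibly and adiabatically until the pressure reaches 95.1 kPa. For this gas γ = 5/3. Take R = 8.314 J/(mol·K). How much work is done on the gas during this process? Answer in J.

-9810 J

V₁ = nRT₁/P₁ = 4.21×8.314×620/233 = 93.1 L.
Adiabatic: T₂/T₁ = (P₂/P₁)^((γ−1)/γ) ⇒ T₂ = 620×(0.408)^0.400 = 433 K; V₂ = 159 L.
ΔU = nCvΔT = 4.21×12.5×(433−620) = -9810 J.
Q = 0 for an adiabatic process, so W = −ΔU = 9810 J.
Work done on the gas = −W_by = -9810 J.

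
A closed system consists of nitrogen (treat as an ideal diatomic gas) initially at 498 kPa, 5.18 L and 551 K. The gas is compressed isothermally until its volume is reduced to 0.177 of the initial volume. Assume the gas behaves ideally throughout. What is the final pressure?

2810 kPa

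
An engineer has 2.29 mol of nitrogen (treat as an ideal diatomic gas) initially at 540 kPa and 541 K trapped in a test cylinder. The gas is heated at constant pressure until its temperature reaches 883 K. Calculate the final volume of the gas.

V₁ = nRT₁/P₁ = 2.29×8.314×541/540 = 19.1 L.
Isobaric: P stays 540 kPa; V/T = const ⇒ T₂ = 883 K, V₂ = 31.1 L.

31.1 L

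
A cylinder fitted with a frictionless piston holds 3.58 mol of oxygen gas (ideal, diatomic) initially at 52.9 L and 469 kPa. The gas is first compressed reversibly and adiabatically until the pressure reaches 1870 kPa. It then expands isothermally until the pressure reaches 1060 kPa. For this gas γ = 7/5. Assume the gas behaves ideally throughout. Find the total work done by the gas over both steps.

T₁ = P₁V₁/(nR) = 469×52.9/(3.58×8.314) = 834 K.
Step 1 — Adiabatic: T₂/T₁ = (P₂/P₁)^((γ−1)/γ) ⇒ T₂ = 834×(3.99)^0.286 = 1240 K; V₂ = 19.7 L.
ΔU = nCvΔT = 3.58×20.8×(1240−834) = 30100 J.
Q = 0 for an adiabatic process, so W = −ΔU = -30100 J.
State after step 1: P = 1870 kPa, V = 19.7 L, T = 1240 K.
Step 2 — Isothermal: T stays 1240 K; PV = const ⇒ V₂ = 34.7 L, P₂ = 1060 kPa.
ΔU = 0 (ideal gas, T constant).
W = nRT ln(V₂/V₁) = 3.58×8.314×1240×ln(1.76) = 20900 J.
Q = ΔU + W = 20900 J.
Net over both steps: W = -9150 J, Q = 20900 J, ΔU = 30100 J.

-9150 J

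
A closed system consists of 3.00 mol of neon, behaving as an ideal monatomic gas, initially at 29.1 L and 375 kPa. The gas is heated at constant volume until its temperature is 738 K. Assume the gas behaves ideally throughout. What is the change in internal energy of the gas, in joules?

11200 J

T₁ = P₁V₁/(nR) = 375×29.1/(3.00×8.314) = 438 K.
Isochoric: V stays 29.1 L; P/T = const ⇒ T₂ = 738 K, P₂ = 633 kPa.
For an ideal gas ΔU = nCvΔT with Cv = (3/2)R = 12.5 J/(mol·K).
ΔU = 3.00×12.5×(738−438) = 11200 J.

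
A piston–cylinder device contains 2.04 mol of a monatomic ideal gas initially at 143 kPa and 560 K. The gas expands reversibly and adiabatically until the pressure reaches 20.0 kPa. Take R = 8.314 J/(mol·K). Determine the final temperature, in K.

255 K

V₁ = nRT₁/P₁ = 2.04×8.314×560/143 = 66.4 L.
Adiabatic: T₂/T₁ = (P₂/P₁)^((γ−1)/γ) ⇒ T₂ = 560×(0.140)^0.400 = 255 K; V₂ = 216 L.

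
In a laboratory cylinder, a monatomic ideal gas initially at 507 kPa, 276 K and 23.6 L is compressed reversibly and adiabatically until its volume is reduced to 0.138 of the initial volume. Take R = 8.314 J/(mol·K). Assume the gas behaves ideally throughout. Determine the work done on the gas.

49300 J

n = P₁V₁/(RT₁) = 507×23.6/(8.314×276) = 5.21 mol.
Adiabatic: TV^(γ−1) = const ⇒ T₂ = 276×(7.25)^0.667 = 1030 K; PV^γ = const ⇒ P₂ = 13800 kPa.
ΔU = nCvΔT = 5.21×12.5×(1030−276) = 49300 J.
Q = 0 for an adiabatic process, so W = −ΔU = -49300 J.
Work done on the gas = −W_by = 49300 J.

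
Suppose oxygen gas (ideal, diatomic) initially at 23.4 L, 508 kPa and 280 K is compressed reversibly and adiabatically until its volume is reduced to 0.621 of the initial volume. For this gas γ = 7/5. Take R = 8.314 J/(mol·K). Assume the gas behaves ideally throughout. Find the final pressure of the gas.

Adiabatic: TV^(γ−1) = const ⇒ T₂ = 280×(1.61)^0.400 = 339 K; PV^γ = const ⇒ P₂ = 990 kPa.

990 kPa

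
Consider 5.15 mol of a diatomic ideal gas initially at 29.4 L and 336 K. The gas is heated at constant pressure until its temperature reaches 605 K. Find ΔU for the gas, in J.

28800 J

P₁ = nRT₁/V₁ = 5.15×8.314×336/29.4 = 489 kPa.
Isobaric: P stays 489 kPa; V/T = const ⇒ T₂ = 605 K, V₂ = 52.9 L.
For an ideal gas ΔU = nCvΔT with Cv = (5/2)R = 20.8 J/(mol·K).
ΔU = 5.15×20.8×(605−336) = 28800 J.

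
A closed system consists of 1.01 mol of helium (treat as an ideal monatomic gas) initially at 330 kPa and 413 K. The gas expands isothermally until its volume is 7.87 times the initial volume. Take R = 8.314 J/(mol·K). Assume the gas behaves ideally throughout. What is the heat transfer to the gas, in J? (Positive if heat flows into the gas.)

V₁ = nRT₁/P₁ = 1.01×8.314×413/330 = 10.5 L.
Isothermal: T stays 413 K; PV = const ⇒ V₂ = 82.7 L, P₂ = 41.9 kPa.
ΔU = 0 (ideal gas, T constant).
W = nRT ln(V₂/V₁) = 1.01×8.314×413×ln(7.87) = 7150 J.
Q = ΔU + W = 7150 J.

7150 J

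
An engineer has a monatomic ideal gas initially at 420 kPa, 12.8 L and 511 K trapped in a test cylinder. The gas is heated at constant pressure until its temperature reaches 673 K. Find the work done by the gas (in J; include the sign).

1700 J

n = P₁V₁/(RT₁) = 420×12.8/(8.314×511) = 1.27 mol.
Isobaric: P stays 420 kPa; V/T = const ⇒ T₂ = 673 K, V₂ = 16.9 L.
W = PΔV = 420×(16.9−12.8) kPa·L = 1700 J.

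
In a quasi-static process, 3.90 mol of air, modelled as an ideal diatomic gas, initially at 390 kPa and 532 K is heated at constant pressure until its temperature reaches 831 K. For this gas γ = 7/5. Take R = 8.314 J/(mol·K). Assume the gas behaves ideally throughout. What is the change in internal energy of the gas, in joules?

24200 J

V₁ = nRT₁/P₁ = 3.90×8.314×532/390 = 44.2 L.
Isobaric: P stays 390 kPa; V/T = const ⇒ T₂ = 831 K, V₂ = 69.1 L.
For an ideal gas ΔU = nCvΔT with Cv = (5/2)R = 20.8 J/(mol·K).
ΔU = 3.90×20.8×(831−532) = 24200 J.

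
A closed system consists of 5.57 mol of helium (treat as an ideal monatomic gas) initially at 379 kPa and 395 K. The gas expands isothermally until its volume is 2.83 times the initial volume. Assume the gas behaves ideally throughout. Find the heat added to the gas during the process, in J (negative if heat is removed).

V₁ = nRT₁/P₁ = 5.57×8.314×395/379 = 48.3 L.
Isothermal: T stays 395 K; PV = const ⇒ V₂ = 137 L, P₂ = 134 kPa.
ΔU = 0 (ideal gas, T constant).
W = nRT ln(V₂/V₁) = 5.57×8.314×395×ln(2.83) = 19000 J.
Q = ΔU + W = 19000 J.

19000 J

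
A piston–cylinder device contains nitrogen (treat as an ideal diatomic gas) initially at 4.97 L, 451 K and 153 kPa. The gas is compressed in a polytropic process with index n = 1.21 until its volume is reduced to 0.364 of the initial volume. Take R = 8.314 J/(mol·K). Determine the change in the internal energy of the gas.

449 J

n = P₁V₁/(RT₁) = 153×4.97/(8.314×451) = 0.203 mol.
Polytropic n=1.21: T₂ = T₁(V₁/V₂)^(n−1) = 451×(2.75)^0.21 = 558 K; P₂ = P₁(V₁/V₂)^n = 520 kPa.
For an ideal gas ΔU = nCvΔT with Cv = (5/2)R = 20.8 J/(mol·K).
ΔU = 0.203×20.8×(558−451) = 449 J.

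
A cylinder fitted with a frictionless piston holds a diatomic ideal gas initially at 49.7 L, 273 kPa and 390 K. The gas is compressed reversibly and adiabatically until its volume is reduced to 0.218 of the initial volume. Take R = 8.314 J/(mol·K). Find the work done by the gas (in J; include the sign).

-28500 J

n = P₁V₁/(RT₁) = 273×49.7/(8.314×390) = 4.18 mol.
Adiabatic: TV^(γ−1) = const ⇒ T₂ = 390×(4.59)^0.400 = 717 K; PV^γ = const ⇒ P₂ = 2300 kPa.
ΔU = nCvΔT = 4.18×20.8×(717−390) = 28500 J.
Q = 0 for an adiabatic process, so W = −ΔU = -28500 J.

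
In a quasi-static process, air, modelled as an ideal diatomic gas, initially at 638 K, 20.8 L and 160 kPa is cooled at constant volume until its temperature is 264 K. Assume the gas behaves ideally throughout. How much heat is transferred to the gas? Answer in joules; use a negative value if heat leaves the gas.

-4880 J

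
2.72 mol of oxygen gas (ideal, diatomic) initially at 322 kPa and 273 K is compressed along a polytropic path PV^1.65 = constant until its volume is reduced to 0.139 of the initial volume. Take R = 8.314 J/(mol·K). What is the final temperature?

984 K

V₁ = nRT₁/P₁ = 2.72×8.314×273/322 = 19.2 L.
Polytropic n=1.65: T₂ = T₁(V₁/V₂)^(n−1) = 273×(7.19)^0.65 = 984 K; P₂ = P₁(V₁/V₂)^n = 8350 kPa.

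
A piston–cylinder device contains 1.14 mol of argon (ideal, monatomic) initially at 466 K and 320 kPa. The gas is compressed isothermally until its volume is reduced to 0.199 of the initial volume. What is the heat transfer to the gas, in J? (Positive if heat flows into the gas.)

-7130 J

V₁ = nRT₁/P₁ = 1.14×8.314×466/320 = 13.8 L.
Isothermal: T stays 466 K; PV = const ⇒ V₂ = 2.75 L, P₂ = 1610 kPa.
ΔU = 0 (ideal gas, T constant).
W = nRT ln(V₂/V₁) = 1.14×8.314×466×ln(0.199) = -7130 J.
Q = ΔU + W = -7130 J.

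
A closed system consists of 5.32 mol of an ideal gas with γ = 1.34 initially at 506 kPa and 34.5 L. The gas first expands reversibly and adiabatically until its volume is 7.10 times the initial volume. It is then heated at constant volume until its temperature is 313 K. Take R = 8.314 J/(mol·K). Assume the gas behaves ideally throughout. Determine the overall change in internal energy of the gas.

T₁ = P₁V₁/(nR) = 506×34.5/(5.32×8.314) = 395 K.
Step 1 — Adiabatic: TV^(γ−1) = const ⇒ T₂ = 395×(0.141)^0.340 = 203 K; PV^γ = const ⇒ P₂ = 36.6 kPa.
ΔU = nCvΔT = 5.32×24.5×(203−395) = -25000 J.
Q = 0 for an adiabatic process, so W = −ΔU = 25000 J.
State after step 1: P = 36.6 kPa, V = 245 L, T = 203 K.
Step 2 — Isochoric: V stays 245 L; P/T = const ⇒ T₂ = 313 K, P₂ = 56.5 kPa.
W = 0 (no volume change).
ΔU = nCvΔT = 5.32×24.5×(313−203) = 14400 J.
Q = ΔU = 14400 J.
Net over both steps: W = 25000 J, Q = 14400 J, ΔU = -10600 J.

-10600 J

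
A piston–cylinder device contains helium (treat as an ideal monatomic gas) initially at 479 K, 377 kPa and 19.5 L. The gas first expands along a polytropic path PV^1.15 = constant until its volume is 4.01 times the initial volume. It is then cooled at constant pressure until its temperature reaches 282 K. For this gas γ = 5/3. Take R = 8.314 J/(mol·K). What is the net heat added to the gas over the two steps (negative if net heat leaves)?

3040 J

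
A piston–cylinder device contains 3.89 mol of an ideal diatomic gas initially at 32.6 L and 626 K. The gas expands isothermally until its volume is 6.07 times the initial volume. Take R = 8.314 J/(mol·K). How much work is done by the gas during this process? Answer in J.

36500 J

P₁ = nRT₁/V₁ = 3.89×8.314×626/32.6 = 621 kPa.
Isothermal: T stays 626 K; PV = const ⇒ V₂ = 198 L, P₂ = 102 kPa.
W = nRT ln(V₂/V₁) = 3.89×8.314×626×ln(6.07) = 36500 J.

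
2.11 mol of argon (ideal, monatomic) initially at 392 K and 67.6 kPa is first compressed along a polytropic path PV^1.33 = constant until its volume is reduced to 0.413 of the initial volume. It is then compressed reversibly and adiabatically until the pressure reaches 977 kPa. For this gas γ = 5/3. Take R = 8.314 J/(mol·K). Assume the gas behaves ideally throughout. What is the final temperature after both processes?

954 K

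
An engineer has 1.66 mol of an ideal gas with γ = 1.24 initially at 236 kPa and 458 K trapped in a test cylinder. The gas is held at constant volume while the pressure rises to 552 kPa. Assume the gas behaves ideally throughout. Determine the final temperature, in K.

V₁ = nRT₁/P₁ = 1.66×8.314×458/236 = 26.8 L.
Isochoric: V stays 26.8 L; P/T = const ⇒ T₂ = 1070 K, P₂ = 552 kPa.

1070 K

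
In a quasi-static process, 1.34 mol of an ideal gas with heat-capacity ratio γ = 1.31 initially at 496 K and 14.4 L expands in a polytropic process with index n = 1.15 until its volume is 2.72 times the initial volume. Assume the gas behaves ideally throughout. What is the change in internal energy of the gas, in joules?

-2480 J

P₁ = nRT₁/V₁ = 1.34×8.314×496/14.4 = 384 kPa.
Polytropic n=1.15: T₂ = T₁(V₁/V₂)^(n−1) = 496×(0.368)^0.15 = 427 K; P₂ = P₁(V₁/V₂)^n = 121 kPa.
For an ideal gas ΔU = nCvΔT with Cv = R/(γ−1) = 26.8 J/(mol·K).
ΔU = 1.34×26.8×(427−496) = -2480 J.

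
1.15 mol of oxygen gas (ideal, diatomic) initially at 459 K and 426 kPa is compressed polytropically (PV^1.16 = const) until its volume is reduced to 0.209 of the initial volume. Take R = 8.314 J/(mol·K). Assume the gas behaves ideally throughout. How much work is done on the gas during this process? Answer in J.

V₁ = nRT₁/P₁ = 1.15×8.314×459/426 = 10.3 L.
Polytropic n=1.16: T₂ = T₁(V₁/V₂)^(n−1) = 459×(4.78)^0.16 = 590 K; P₂ = P₁(V₁/V₂)^n = 2620 kPa.
W = (P₁V₁−P₂V₂)/(n−1) = (426×10.3−2620×2.15)/0.16 = -7810 J.
Work done on the gas = −W_by = 7810 J.

7810 J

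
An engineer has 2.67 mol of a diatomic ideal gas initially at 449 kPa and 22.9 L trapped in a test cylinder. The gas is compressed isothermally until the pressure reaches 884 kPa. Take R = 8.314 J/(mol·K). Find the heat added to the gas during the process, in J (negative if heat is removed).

-6970 J

T₁ = P₁V₁/(nR) = 449×22.9/(2.67×8.314) = 463 K.
Isothermal: T stays 463 K; PV = const ⇒ V₂ = 11.6 L, P₂ = 884 kPa.
ΔU = 0 (ideal gas, T constant).
W = nRT ln(V₂/V₁) = 2.67×8.314×463×ln(0.508) = -6970 J.
Q = ΔU + W = -6970 J.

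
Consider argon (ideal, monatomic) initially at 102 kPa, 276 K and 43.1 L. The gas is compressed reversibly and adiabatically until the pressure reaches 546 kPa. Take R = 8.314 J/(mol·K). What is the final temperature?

540 K

Adiabatic: T₂/T₁ = (P₂/P₁)^((γ−1)/γ) ⇒ T₂ = 276×(5.35)^0.400 = 540 K; V₂ = 15.8 L.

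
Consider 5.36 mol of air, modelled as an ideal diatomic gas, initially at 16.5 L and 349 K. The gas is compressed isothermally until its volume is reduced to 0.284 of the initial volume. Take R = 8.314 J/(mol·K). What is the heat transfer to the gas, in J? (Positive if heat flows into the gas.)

-19600 J

P₁ = nRT₁/V₁ = 5.36×8.314×349/16.5 = 943 kPa.
Isothermal: T stays 349 K; PV = const ⇒ V₂ = 4.69 L, P₂ = 3320 kPa.
ΔU = 0 (ideal gas, T constant).
W = nRT ln(V₂/V₁) = 5.36×8.314×349×ln(0.284) = -19600 J.
Q = ΔU + W = -19600 J.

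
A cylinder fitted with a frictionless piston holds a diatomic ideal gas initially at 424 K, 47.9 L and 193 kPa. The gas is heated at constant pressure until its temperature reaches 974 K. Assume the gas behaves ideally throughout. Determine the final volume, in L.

Isobaric: P stays 193 kPa; V/T = const ⇒ T₂ = 974 K, V₂ = 110 L.

110 L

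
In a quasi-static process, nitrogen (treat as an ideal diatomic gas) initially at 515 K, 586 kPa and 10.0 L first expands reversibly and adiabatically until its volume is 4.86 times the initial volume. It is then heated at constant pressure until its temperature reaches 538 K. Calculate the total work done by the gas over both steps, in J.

9870 J

n = P₁V₁/(RT₁) = 586×10.0/(8.314×515) = 1.37 mol.
Step 1 — Adiabatic: TV^(γ−1) = const ⇒ T₂ = 515×(0.206)^0.400 = 274 K; PV^γ = const ⇒ P₂ = 64.1 kPa.
ΔU = nCvΔT = 1.37×20.8×(274−515) = -6870 J.
Q = 0 for an adiabatic process, so W = −ΔU = 6870 J.
State after step 1: P = 64.1 kPa, V = 48.6 L, T = 274 K.
Step 2 — Isobaric: P stays 64.1 kPa; V/T = const ⇒ T₂ = 538 K, V₂ = 95.6 L.
W = PΔV = 64.1×(95.6−48.6) kPa·L = 3010 J.
ΔU = nCvΔT = 1.37×20.8×(538−274) = 7520 J.
Q = ΔU + W = nCpΔT = 10500 J.
Net over both steps: W = 9870 J, Q = 10500 J, ΔU = 654 J.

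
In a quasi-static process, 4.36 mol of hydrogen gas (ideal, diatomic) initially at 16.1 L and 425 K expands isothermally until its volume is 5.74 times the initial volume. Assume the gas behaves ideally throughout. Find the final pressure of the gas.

167 kPa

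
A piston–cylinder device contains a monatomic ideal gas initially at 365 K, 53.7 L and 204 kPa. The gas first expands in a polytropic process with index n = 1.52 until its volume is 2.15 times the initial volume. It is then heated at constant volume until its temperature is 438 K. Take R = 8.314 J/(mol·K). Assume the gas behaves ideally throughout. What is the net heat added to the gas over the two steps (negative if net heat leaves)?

10200 J

n = P₁V₁/(RT₁) = 204×53.7/(8.314×365) = 3.61 mol.
Step 1 — Polytropic n=1.52: T₂ = T₁(V₁/V₂)^(n−1) = 365×(0.465)^0.52 = 245 K; P₂ = P₁(V₁/V₂)^n = 63.7 kPa.
W = (P₁V₁−P₂V₂)/(n−1) = (204×53.7−63.7×115)/0.52 = 6920 J.
ΔU = nCvΔT = 3.61×12.5×(245−365) = -5400 J.
Q = ΔU + W = 1520 J.
State after step 1: P = 63.7 kPa, V = 115 L, T = 245 K.
Step 2 — Isochoric: V stays 115 L; P/T = const ⇒ T₂ = 438 K, P₂ = 114 kPa.
W = 0 (no volume change).
ΔU = nCvΔT = 3.61×12.5×(438−245) = 8680 J.
Q = ΔU = 8680 J.
Net over both steps: W = 6920 J, Q = 10200 J, ΔU = 3290 J.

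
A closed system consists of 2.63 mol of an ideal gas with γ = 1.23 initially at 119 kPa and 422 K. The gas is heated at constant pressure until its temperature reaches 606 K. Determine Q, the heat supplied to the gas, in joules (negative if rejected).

21500 J

V₁ = nRT₁/P₁ = 2.63×8.314×422/119 = 77.5 L.
Isobaric: P stays 119 kPa; V/T = const ⇒ T₂ = 606 K, V₂ = 111 L.
W = PΔV = 119×(111−77.5) kPa·L = 4020 J.
ΔU = nCvΔT = 2.63×36.1×(606−422) = 17500 J.
Q = ΔU + W = nCpΔT = 21500 J.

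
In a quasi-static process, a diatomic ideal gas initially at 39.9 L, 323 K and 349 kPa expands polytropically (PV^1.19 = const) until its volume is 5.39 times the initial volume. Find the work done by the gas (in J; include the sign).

n = P₁V₁/(RT₁) = 349×39.9/(8.314×323) = 5.19 mol.
Polytropic n=1.19: T₂ = T₁(V₁/V₂)^(n−1) = 323×(0.186)^0.19 = 235 K; P₂ = P₁(V₁/V₂)^n = 47.0 kPa.
W = (P₁V₁−P₂V₂)/(n−1) = (349×39.9−47.0×215)/0.19 = 20100 J.

20100 J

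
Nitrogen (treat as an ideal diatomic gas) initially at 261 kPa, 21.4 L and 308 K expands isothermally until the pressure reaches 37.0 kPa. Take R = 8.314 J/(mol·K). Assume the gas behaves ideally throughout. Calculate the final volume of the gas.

Isothermal: T stays 308 K; PV = const ⇒ V₂ = 151 L, P₂ = 37.0 kPa.

151 L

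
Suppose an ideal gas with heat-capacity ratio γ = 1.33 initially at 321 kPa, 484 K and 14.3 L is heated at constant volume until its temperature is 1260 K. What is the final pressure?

836 kPa

Isochoric: V stays 14.3 L; P/T = const ⇒ T₂ = 1260 K, P₂ = 836 kPa.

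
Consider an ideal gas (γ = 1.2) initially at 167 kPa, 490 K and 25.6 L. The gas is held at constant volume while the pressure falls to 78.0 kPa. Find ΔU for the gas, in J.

n = P₁V₁/(RT₁) = 167×25.6/(8.314×490) = 1.05 mol.
Isochoric: V stays 25.6 L; P/T = const ⇒ T₂ = 229 K, P₂ = 78.0 kPa.
For an ideal gas ΔU = nCvΔT with Cv = R/(γ−1) = 41.6 J/(mol·K).
ΔU = 1.05×41.6×(229−490) = -11400 J.

-11400 J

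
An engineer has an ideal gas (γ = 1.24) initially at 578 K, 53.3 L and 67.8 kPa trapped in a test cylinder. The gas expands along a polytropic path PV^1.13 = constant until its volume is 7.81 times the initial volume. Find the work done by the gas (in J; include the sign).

n = P₁V₁/(RT₁) = 67.8×53.3/(8.314×578) = 0.752 mol.
Polytropic n=1.13: T₂ = T₁(V₁/V₂)^(n−1) = 578×(0.128)^0.13 = 442 K; P₂ = P₁(V₁/V₂)^n = 6.65 kPa.
W = (P₁V₁−P₂V₂)/(n−1) = (67.8×53.3−6.65×416)/0.13 = 6520 J.

6520 J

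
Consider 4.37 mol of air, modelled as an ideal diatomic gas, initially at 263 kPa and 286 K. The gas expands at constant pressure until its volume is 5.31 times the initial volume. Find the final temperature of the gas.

1520 K

V₁ = nRT₁/P₁ = 4.37×8.314×286/263 = 39.5 L.
Isobaric: P stays 263 kPa; V/T = const ⇒ T₂ = 1520 K, V₂ = 210 L.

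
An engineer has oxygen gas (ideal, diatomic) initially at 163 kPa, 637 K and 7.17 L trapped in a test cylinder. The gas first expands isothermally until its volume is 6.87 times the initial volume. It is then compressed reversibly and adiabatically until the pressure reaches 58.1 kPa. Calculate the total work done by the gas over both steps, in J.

1400 J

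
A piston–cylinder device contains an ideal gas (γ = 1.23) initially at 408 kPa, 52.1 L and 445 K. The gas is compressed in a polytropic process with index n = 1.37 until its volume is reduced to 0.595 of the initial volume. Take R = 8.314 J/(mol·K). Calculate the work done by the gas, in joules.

n = P₁V₁/(RT₁) = 408×52.1/(8.314×445) = 5.75 mol.
Polytropic n=1.37: T₂ = T₁(V₁/V₂)^(n−1) = 445×(1.68)^0.37 = 539 K; P₂ = P₁(V₁/V₂)^n = 831 kPa.
W = (P₁V₁−P₂V₂)/(n−1) = (408×52.1−831×31.0)/0.37 = -12200 J.

-12200 J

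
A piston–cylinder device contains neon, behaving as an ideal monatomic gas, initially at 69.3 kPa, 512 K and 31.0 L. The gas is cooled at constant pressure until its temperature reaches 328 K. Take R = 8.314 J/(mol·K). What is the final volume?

19.9 L

Isobaric: P stays 69.3 kPa; V/T = const ⇒ T₂ = 328 K, V₂ = 19.9 L.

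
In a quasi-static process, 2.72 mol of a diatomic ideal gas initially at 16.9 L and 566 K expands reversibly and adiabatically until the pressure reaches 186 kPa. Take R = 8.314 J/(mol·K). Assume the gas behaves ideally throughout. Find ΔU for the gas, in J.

P₁ = nRT₁/V₁ = 2.72×8.314×566/16.9 = 757 kPa.
Adiabatic: T₂/T₁ = (P₂/P₁)^((γ−1)/γ) ⇒ T₂ = 566×(0.246)^0.286 = 379 K; V₂ = 46.1 L.
For an ideal gas ΔU = nCvΔT with Cv = (5/2)R = 20.8 J/(mol·K).
ΔU = 2.72×20.8×(379−566) = -10600 J.

-10600 J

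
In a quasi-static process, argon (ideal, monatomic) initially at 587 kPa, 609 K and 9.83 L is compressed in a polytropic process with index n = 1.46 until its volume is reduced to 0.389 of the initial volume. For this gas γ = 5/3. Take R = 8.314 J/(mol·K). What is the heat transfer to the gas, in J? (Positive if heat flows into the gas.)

n = P₁V₁/(RT₁) = 587×9.83/(8.314×609) = 1.14 mol.
Polytropic n=1.46: T₂ = T₁(V₁/V₂)^(n−1) = 609×(2.57)^0.46 = 940 K; P₂ = P₁(V₁/V₂)^n = 2330 kPa.
W = (P₁V₁−P₂V₂)/(n−1) = (587×9.83−2330×3.82)/0.46 = -6820 J.
ΔU = nCvΔT = 1.14×12.5×(940−609) = 4710 J.
Q = ΔU + W = -2120 J.

-2120 J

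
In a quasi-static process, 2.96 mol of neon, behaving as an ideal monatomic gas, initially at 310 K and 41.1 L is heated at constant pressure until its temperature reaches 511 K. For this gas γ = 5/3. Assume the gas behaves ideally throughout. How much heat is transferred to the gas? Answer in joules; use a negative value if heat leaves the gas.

P₁ = nRT₁/V₁ = 2.96×8.314×310/41.1 = 186 kPa.
Isobaric: P stays 186 kPa; V/T = const ⇒ T₂ = 511 K, V₂ = 67.7 L.
W = PΔV = 186×(67.7−41.1) kPa·L = 4950 J.
ΔU = nCvΔT = 2.96×12.5×(511−310) = 7420 J.
Q = ΔU + W = nCpΔT = 12400 J.

12400 J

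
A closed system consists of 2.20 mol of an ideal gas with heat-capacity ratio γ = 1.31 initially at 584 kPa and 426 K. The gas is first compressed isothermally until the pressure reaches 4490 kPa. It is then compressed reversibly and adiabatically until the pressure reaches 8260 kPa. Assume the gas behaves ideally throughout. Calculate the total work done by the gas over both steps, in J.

V₁ = nRT₁/P₁ = 2.20×8.314×426/584 = 13.3 L.
Step 1 — Isothermal: T stays 426 K; PV = const ⇒ V₂ = 1.74 L, P₂ = 4490 kPa.
ΔU = 0 (ideal gas, T constant).
W = nRT ln(V₂/V₁) = 2.20×8.314×426×ln(0.130) = -15900 J.
Q = ΔU + W = -15900 J.
State after step 1: P = 4490 kPa, V = 1.74 L, T = 426 K.
Step 2 — Adiabatic: T₂/T₁ = (P₂/P₁)^((γ−1)/γ) ⇒ T₂ = 426×(1.84)^0.237 = 492 K; V₂ = 1.09 L.
ΔU = nCvΔT = 2.20×26.8×(492−426) = 3900 J.
Q = 0 for an adiabatic process, so W = −ΔU = -3900 J.
Net over both steps: W = -19800 J, Q = -15900 J, ΔU = 3900 J.

-19800 J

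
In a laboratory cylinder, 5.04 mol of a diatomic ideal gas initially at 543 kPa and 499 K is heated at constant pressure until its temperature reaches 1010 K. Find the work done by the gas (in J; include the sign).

V₁ = nRT₁/P₁ = 5.04×8.314×499/543 = 38.5 L.
Isobaric: P stays 543 kPa; V/T = const ⇒ T₂ = 1010 K, V₂ = 77.9 L.
W = PΔV = 543×(77.9−38.5) kPa·L = 21400 J.

21400 J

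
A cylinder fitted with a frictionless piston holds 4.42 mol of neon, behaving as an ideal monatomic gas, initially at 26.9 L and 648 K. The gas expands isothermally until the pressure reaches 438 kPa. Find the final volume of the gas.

54.4 L

P₁ = nRT₁/V₁ = 4.42×8.314×648/26.9 = 885 kPa.
Isothermal: T stays 648 K; PV = const ⇒ V₂ = 54.4 L, P₂ = 438 kPa.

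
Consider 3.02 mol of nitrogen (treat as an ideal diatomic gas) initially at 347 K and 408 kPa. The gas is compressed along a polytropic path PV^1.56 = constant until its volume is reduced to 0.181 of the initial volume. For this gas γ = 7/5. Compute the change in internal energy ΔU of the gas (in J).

V₁ = nRT₁/P₁ = 3.02×8.314×347/408 = 21.4 L.
Polytropic n=1.56: T₂ = T₁(V₁/V₂)^(n−1) = 347×(5.52)^0.56 = 904 K; P₂ = P₁(V₁/V₂)^n = 5870 kPa.
For an ideal gas ΔU = nCvΔT with Cv = (5/2)R = 20.8 J/(mol·K).
ΔU = 3.02×20.8×(904−347) = 34900 J.

34900 J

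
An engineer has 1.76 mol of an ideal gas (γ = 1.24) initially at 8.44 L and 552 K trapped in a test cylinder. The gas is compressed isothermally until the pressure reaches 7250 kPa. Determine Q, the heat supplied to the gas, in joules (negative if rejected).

-16400 J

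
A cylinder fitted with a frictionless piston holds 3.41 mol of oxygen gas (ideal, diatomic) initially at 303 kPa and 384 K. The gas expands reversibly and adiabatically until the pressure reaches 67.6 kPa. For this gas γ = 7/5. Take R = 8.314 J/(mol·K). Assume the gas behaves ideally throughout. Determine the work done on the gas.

-9490 J

V₁ = nRT₁/P₁ = 3.41×8.314×384/303 = 35.9 L.
Adiabatic: T₂/T₁ = (P₂/P₁)^((γ−1)/γ) ⇒ T₂ = 384×(0.223)^0.286 = 250 K; V₂ = 105 L.
ΔU = nCvΔT = 3.41×20.8×(250−384) = -9490 J.
Q = 0 for an adiabatic process, so W = −ΔU = 9490 J.
Work done on the gas = −W_by = -9490 J.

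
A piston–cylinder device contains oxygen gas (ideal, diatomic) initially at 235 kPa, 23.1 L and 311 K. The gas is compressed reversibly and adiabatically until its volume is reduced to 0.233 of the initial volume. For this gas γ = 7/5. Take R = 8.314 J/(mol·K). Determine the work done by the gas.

n = P₁V₁/(RT₁) = 235×23.1/(8.314×311) = 2.10 mol.
Adiabatic: TV^(γ−1) = const ⇒ T₂ = 311×(4.29)^0.400 = 557 K; PV^γ = const ⇒ P₂ = 1810 kPa.
ΔU = nCvΔT = 2.10×20.8×(557−311) = 10700 J.
Q = 0 for an adiabatic process, so W = −ΔU = -10700 J.

-10700 J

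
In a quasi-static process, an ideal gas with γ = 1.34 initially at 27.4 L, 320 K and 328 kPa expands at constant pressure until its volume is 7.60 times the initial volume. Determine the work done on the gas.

n = P₁V₁/(RT₁) = 328×27.4/(8.314×320) = 3.38 mol.
Isobaric: P stays 328 kPa; V/T = const ⇒ T₂ = 2430 K, V₂ = 208 L.
W = PΔV = 328×(208−27.4) kPa·L = 59300 J.
Work done on the gas = −W_by = -59300 J.

-59300 J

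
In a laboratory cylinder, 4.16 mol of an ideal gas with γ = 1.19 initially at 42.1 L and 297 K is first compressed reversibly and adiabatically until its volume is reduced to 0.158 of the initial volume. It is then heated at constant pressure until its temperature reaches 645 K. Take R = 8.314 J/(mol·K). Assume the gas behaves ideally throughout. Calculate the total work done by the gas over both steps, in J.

-15000 J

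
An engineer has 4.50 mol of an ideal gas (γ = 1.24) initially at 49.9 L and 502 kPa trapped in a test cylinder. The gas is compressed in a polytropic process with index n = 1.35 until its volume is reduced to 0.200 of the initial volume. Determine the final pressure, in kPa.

T₁ = P₁V₁/(nR) = 502×49.9/(4.50×8.314) = 670 K.
Polytropic n=1.35: T₂ = T₁(V₁/V₂)^(n−1) = 670×(5.00)^0.35 = 1180 K; P₂ = P₁(V₁/V₂)^n = 4410 kPa.

4410 kPa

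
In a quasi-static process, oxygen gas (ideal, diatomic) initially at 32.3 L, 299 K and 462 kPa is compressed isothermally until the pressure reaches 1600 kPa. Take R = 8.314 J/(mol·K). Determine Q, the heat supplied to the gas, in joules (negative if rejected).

-18500 J

n = P₁V₁/(RT₁) = 462×32.3/(8.314×299) = 6.00 mol.
Isothermal: T stays 299 K; PV = const ⇒ V₂ = 9.33 L, P₂ = 1600 kPa.
ΔU = 0 (ideal gas, T constant).
W = nRT ln(V₂/V₁) = 6.00×8.314×299×ln(0.289) = -18500 J.
Q = ΔU + W = -18500 J.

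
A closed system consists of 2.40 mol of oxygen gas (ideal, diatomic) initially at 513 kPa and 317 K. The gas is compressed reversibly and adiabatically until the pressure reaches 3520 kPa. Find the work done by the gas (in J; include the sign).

V₁ = nRT₁/P₁ = 2.40×8.314×317/513 = 12.3 L.
Adiabatic: T₂/T₁ = (P₂/P₁)^((γ−1)/γ) ⇒ T₂ = 317×(6.86)^0.286 = 550 K; V₂ = 3.12 L.
ΔU = nCvΔT = 2.40×20.8×(550−317) = 11600 J.
Q = 0 for an adiabatic process, so W = −ΔU = -11600 J.

-11600 J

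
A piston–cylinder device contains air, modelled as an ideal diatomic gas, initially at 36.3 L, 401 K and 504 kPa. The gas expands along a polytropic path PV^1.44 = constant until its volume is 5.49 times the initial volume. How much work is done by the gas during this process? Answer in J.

21900 J

n = P₁V₁/(RT₁) = 504×36.3/(8.314×401) = 5.49 mol.
Polytropic n=1.44: T₂ = T₁(V₁/V₂)^(n−1) = 401×(0.182)^0.44 = 190 K; P₂ = P₁(V₁/V₂)^n = 43.4 kPa.
W = (P₁V₁−P₂V₂)/(n−1) = (504×36.3−43.4×199)/0.44 = 21900 J.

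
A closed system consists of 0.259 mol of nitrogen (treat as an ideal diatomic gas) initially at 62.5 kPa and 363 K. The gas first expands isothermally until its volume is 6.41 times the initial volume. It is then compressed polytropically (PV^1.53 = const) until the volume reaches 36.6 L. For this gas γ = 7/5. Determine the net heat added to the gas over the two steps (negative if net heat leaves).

V₁ = nRT₁/P₁ = 0.259×8.314×363/62.5 = 12.5 L.
Step 1 — Isothermal: T stays 363 K; PV = const ⇒ V₂ = 80.2 L, P₂ = 9.75 kPa.
ΔU = 0 (ideal gas, T constant).
W = nRT ln(V₂/V₁) = 0.259×8.314×363×ln(6.41) = 1450 J.
Q = ΔU + W = 1450 J.
State after step 1: P = 9.75 kPa, V = 80.2 L, T = 363 K.
Step 2 — Polytropic n=1.53: T₂ = T₁(V₁/V₂)^(n−1) = 363×(2.19)^0.53 = 550 K; P₂ = P₁(V₁/V₂)^n = 32.4 kPa.
W = (P₁V₁−P₂V₂)/(n−1) = (9.75×80.2−32.4×36.6)/0.53 = -760 J.
ΔU = nCvΔT = 0.259×20.8×(550−363) = 1010 J.
Q = ΔU + W = 247 J.
Net over both steps: W = 692 J, Q = 1700 J, ΔU = 1010 J.

1700 J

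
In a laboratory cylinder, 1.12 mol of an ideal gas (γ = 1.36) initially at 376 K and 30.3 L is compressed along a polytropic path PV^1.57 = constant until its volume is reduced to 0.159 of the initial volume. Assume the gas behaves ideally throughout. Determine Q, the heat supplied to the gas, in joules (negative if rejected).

6640 J

P₁ = nRT₁/V₁ = 1.12×8.314×376/30.3 = 116 kPa.
Polytropic n=1.57: T₂ = T₁(V₁/V₂)^(n−1) = 376×(6.29)^0.57 = 1070 K; P₂ = P₁(V₁/V₂)^n = 2070 kPa.
W = (P₁V₁−P₂V₂)/(n−1) = (116×30.3−2070×4.82)/0.57 = -11400 J.
ΔU = nCvΔT = 1.12×23.1×(1070−376) = 18000 J.
Q = ΔU + W = 6640 J.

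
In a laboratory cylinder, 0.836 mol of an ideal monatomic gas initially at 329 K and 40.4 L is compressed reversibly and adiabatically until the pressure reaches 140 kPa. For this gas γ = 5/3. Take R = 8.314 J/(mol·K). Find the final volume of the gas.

P₁ = nRT₁/V₁ = 0.836×8.314×329/40.4 = 56.6 kPa.
Adiabatic: T₂/T₁ = (P₂/P₁)^((γ−1)/γ) ⇒ T₂ = 329×(2.47)^0.400 = 473 K; V₂ = 23.5 L.

23.5 L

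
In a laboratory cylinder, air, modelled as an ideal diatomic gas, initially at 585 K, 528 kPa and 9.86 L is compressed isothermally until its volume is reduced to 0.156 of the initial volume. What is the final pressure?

Isothermal: T stays 585 K; PV = const ⇒ V₂ = 1.54 L, P₂ = 3380 kPa.

3380 kPa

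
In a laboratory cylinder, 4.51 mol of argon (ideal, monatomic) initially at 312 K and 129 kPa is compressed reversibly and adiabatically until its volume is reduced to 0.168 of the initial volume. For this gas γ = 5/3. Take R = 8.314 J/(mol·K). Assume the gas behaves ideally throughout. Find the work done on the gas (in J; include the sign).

40100 J

V₁ = nRT₁/P₁ = 4.51×8.314×312/129 = 90.7 L.
Adiabatic: TV^(γ−1) = const ⇒ T₂ = 312×(5.95)^0.667 = 1020 K; PV^γ = const ⇒ P₂ = 2520 kPa.
ΔU = nCvΔT = 4.51×12.5×(1020−312) = 40100 J.
Q = 0 for an adiabatic process, so W = −ΔU = -40100 J.
Work done on the gas = −W_by = 40100 J.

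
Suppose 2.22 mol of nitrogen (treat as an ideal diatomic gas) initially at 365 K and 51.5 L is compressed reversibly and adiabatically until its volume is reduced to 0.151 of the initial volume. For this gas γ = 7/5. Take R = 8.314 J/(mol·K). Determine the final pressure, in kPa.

P₁ = nRT₁/V₁ = 2.22×8.314×365/51.5 = 131 kPa.
Adiabatic: TV^(γ−1) = const ⇒ T₂ = 365×(6.62)^0.400 = 778 K; PV^γ = const ⇒ P₂ = 1850 kPa.

1850 kPa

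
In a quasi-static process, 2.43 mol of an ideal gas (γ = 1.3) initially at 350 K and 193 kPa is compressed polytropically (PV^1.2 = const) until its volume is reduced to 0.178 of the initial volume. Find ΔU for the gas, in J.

9720 J

V₁ = nRT₁/P₁ = 2.43×8.314×350/193 = 36.6 L.
Polytropic n=1.2: T₂ = T₁(V₁/V₂)^(n−1) = 350×(5.62)^0.20 = 494 K; P₂ = P₁(V₁/V₂)^n = 1530 kPa.
For an ideal gas ΔU = nCvΔT with Cv = R/(γ−1) = 27.7 J/(mol·K).
ΔU = 2.43×27.7×(494−350) = 9720 J.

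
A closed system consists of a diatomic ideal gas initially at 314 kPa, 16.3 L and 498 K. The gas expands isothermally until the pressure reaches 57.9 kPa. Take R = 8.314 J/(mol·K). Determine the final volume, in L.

88.4 L

Isothermal: T stays 498 K; PV = const ⇒ V₂ = 88.4 L, P₂ = 57.9 kPa.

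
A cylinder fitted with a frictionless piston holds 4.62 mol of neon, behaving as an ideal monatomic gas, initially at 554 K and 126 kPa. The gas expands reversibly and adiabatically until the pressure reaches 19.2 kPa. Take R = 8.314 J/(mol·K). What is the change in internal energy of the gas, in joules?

-16900 J

V₁ = nRT₁/P₁ = 4.62×8.314×554/126 = 169 L.
Adiabatic: T₂/T₁ = (P₂/P₁)^((γ−1)/γ) ⇒ T₂ = 554×(0.152)^0.400 = 261 K; V₂ = 522 L.
For an ideal gas ΔU = nCvΔT with Cv = (3/2)R = 12.5 J/(mol·K).
ΔU = 4.62×12.5×(261−554) = -16900 J.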